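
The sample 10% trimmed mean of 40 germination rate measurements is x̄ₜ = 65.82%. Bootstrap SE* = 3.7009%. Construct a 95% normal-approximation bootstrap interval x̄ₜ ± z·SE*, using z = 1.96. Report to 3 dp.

(58.566, 73.074)

Margin = 1.96 × 3.7009 = 7.2538
Interval: 65.82 ± 7.2538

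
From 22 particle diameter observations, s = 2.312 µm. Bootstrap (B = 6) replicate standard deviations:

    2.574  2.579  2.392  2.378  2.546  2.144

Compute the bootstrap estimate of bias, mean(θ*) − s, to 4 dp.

bias = +0.1235

mean(θ*) = (2.574 + 2.579 + 2.392 + 2.378 + 2.546 + 2.144) / 6 = 2.43550
bias = 2.43550 − 2.312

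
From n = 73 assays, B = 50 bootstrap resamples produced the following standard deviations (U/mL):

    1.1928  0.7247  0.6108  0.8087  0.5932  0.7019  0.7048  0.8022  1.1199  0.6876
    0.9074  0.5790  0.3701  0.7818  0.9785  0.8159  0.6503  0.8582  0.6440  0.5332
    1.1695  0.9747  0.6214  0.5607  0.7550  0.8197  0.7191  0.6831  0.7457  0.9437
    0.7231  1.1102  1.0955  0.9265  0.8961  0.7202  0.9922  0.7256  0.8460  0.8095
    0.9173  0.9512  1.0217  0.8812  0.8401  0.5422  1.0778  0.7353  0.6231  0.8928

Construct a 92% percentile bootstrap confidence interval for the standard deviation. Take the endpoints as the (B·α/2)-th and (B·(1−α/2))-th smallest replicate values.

(0.5332, 1.1199)

Sorted replicates: 0.3701, 0.5332, 0.5422, 0.5607, 0.5790, 0.5932, 0.6108, 0.6214, 0.6231, 0.6440, 0.6503, 0.6831, 0.6876, 0.7019, 0.7048, 0.7191, 0.7202, 0.7231, 0.7247, 0.7256, 0.7353, 0.7457, 0.7550, 0.7818, 0.8022, 0.8087, 0.8095, 0.8159, 0.8197, 0.8401, 0.8460, 0.8582, 0.8812, 0.8928, 0.8961, 0.9074, 0.9173, 0.9265, 0.9437, 0.9512, 0.9747, 0.9785, 0.9922, 1.0217, 1.0778, 1.0955, 1.1102, 1.1199, 1.1695, 1.1928
α = 0.08; lower rank = 50 × 0.040 = 2; upper rank = 50 × 0.960 = 48.
The 2nd smallest replicate is 0.5332; the 48th is 1.1199.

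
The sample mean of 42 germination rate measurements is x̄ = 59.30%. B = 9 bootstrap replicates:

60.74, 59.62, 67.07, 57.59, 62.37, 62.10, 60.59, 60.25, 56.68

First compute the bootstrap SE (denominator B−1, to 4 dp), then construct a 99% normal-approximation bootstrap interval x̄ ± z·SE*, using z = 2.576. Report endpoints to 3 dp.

Mean of replicates = 60.7789; sum of squared deviations = 72.4849; SE* = √(72.4849/8) = 3.0101
Margin = 2.576 × 3.0101 = 7.7540
Interval: 59.30 ± 7.7540

(51.546, 67.054)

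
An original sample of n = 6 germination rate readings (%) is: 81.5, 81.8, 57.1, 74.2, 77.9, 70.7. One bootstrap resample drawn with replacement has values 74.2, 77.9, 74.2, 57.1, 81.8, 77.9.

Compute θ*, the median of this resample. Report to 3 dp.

θ* = 76.050

Sorted: 57.1, 74.2, 74.2, 77.9, 77.9, 81.8
Median = average of the two middle values = 76.050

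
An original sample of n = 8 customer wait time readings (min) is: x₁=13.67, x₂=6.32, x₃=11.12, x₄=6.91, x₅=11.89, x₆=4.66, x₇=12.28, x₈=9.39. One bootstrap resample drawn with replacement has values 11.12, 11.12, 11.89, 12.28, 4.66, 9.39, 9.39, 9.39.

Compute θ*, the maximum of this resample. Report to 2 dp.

θ* = 12.28

Maximum = 12.28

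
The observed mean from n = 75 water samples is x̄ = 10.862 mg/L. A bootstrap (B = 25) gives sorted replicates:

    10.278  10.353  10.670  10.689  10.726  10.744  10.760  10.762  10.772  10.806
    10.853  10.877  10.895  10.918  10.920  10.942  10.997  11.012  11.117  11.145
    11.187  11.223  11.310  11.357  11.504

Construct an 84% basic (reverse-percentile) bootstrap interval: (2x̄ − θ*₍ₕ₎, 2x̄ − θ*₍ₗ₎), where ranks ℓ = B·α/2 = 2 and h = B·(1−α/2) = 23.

(10.414, 11.371)

Percentile endpoints at ranks 2 and 23: θ*₍2₎ = 10.353, θ*₍23₎ = 11.310.
Basic interval reflects these around x̄:
  lower = 2 × 10.862 − 11.310 = 10.414
  upper = 2 × 10.862 − 10.353 = 11.371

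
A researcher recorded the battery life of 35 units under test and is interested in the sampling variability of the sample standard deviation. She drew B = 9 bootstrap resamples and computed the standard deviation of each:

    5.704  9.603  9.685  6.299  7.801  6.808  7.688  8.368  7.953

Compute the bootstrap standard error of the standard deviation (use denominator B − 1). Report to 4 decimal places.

Bootstrap SE is the standard deviation of the 9 replicate standard deviations.
Mean of replicates: (5.704 + 9.603 + 9.685 + 6.299 + 7.801 + 6.808 + 7.688 + 8.368 + 7.953) / 9 = 69.90900 / 9 = 7.76767
Sum of squared deviations: (−2.06367)² + (+1.83533)² + (+1.91733)² + (−1.46867)² + (+0.03333)² + (−0.95967)² + (−0.07967)² + (+0.60033)² + (+0.18533)² = 14.78348
Variance = 14.78348 / 8 = 1.84794
SE* = √1.84794

SE* = 1.3594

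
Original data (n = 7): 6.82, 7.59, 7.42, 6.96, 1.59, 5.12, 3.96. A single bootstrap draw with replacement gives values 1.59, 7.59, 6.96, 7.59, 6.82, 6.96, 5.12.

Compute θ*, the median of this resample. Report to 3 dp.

Sorted: 1.59, 5.12, 6.82, 6.96, 6.96, 7.59, 7.59
Median = middle value = 6.960

θ* = 6.960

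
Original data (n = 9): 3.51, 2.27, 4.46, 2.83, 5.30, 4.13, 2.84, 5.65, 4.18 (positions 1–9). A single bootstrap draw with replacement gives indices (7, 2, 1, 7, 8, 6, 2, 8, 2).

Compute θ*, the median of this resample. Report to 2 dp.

Resample values: 2.84, 2.27, 3.51, 2.84, 5.65, 4.13, 2.27, 5.65, 2.27.
Sorted: 2.27, 2.27, 2.27, 2.84, 2.84, 3.51, 4.13, 5.65, 5.65
Median = middle value = 2.84

θ* = 2.84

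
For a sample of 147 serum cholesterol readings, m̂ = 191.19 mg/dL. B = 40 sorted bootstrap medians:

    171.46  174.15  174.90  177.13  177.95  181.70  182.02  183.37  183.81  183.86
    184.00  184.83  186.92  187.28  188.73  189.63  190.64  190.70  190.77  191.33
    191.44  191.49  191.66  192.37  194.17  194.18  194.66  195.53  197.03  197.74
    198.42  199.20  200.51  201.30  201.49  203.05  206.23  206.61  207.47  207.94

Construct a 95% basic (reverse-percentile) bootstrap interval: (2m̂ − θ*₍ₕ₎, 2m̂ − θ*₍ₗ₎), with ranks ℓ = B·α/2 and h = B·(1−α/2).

Percentile endpoints at ranks 1 and 39: θ*₍1₎ = 171.46, θ*₍39₎ = 207.47.
Basic interval reflects these around m̂:
  lower = 2 × 191.19 − 207.47 = 174.91
  upper = 2 × 191.19 − 171.46 = 210.92

(174.91, 210.92)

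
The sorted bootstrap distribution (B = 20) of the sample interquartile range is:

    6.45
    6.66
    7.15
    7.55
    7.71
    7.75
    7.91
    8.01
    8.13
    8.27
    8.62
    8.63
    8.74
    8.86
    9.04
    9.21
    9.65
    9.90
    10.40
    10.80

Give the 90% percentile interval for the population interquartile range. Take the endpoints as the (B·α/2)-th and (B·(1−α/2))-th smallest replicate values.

α = 0.10; lower rank = 20 × 0.050 = 1; upper rank = 20 × 0.950 = 19.
The 1st smallest replicate is 6.45; the 19th is 10.40.

(6.45, 10.40)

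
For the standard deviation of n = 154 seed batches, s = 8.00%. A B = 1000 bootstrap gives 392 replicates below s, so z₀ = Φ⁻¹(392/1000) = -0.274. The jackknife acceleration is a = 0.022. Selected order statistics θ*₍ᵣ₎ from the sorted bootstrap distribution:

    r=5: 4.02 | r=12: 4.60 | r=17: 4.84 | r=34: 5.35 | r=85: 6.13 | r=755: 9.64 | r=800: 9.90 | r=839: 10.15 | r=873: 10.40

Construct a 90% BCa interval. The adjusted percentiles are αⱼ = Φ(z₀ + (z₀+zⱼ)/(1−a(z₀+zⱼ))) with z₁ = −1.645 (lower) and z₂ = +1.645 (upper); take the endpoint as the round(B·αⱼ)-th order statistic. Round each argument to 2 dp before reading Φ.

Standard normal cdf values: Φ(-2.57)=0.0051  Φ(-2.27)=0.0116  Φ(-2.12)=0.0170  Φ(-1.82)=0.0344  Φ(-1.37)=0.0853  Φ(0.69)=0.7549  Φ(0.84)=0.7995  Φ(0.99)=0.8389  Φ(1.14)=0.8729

(4.84, 10.40)

Lower: z₀ + z₁ = -0.274 + (-1.645) = -1.919; 1 − a(z₀+z₁) = 1 − (0.022)(-1.919) = 1.0422; argument = -0.274 + (-1.919)/1.0422 = -2.1153 → -2.12.
α₁ = Φ(-2.12) = 0.0170; rank = round(1000 × 0.0170) = 17; θ*₍17₎ = 4.84.
Upper: z₀ + z₂ = 1.371; 1 − a(z₀+z₂) = 0.9698; argument = 1.1396 → 1.14; α₂ = 0.8729; rank = 873; θ*₍873₎ = 10.40.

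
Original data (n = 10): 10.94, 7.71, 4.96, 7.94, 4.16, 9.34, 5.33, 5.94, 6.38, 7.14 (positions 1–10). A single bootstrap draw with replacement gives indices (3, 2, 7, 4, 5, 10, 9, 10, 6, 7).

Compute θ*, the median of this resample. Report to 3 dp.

Resample values: 4.96, 7.71, 5.33, 7.94, 4.16, 7.14, 6.38, 7.14, 9.34, 5.33.
Sorted: 4.16, 4.96, 5.33, 5.33, 6.38, 7.14, 7.14, 7.71, 7.94, 9.34
Median = average of the two middle values = 6.760

θ* = 6.760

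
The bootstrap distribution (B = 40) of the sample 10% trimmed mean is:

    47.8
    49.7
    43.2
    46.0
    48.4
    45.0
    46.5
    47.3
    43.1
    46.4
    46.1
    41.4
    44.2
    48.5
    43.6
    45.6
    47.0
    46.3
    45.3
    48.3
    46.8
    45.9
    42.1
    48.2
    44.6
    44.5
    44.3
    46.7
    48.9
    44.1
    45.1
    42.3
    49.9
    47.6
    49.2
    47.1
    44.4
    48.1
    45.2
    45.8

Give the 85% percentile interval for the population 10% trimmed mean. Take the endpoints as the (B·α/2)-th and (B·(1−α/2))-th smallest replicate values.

Sorted replicates: 41.4, 42.1, 42.3, 43.1, 43.2, 43.6, 44.1, 44.2, 44.3, 44.4, 44.5, 44.6, 45.0, 45.1, 45.2, 45.3, 45.6, 45.8, 45.9, 46.0, 46.1, 46.3, 46.4, 46.5, 46.7, 46.8, 47.0, 47.1, 47.3, 47.6, 47.8, 48.1, 48.2, 48.3, 48.4, 48.5, 48.9, 49.2, 49.7, 49.9
α = 0.15; lower rank = 40 × 0.075 = 3; upper rank = 40 × 0.925 = 37.
The 3rd smallest replicate is 42.3; the 37th is 48.9.

(42.3, 48.9)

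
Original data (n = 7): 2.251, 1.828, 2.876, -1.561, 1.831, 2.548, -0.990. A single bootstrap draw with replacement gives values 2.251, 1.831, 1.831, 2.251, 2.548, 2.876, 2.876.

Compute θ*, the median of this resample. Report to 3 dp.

Sorted: 1.831, 1.831, 2.251, 2.251, 2.548, 2.876, 2.876
Median = middle value = 2.251

θ* = 2.251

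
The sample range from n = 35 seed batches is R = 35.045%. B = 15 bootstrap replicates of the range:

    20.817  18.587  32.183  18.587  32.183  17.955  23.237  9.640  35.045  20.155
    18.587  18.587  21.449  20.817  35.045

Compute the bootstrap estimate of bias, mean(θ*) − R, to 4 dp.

bias = −12.1867

mean(θ*) = (20.817 + 18.587 + 32.183 + 18.587 + 32.183 + 17.955 + 23.237 + 9.640 + 35.045 + 20.155 + 18.587 + 18.587 + 21.449 + 20.817 + 35.045) / 15 = 22.85827
bias = 22.85827 − 35.045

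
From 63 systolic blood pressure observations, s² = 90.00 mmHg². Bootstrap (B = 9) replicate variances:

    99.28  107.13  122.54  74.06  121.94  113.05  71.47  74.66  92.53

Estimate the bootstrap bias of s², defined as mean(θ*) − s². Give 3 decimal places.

bias = +7.407

mean(θ*) = (99.28 + 107.13 + 122.54 + 74.06 + 121.94 + 113.05 + 71.47 + 74.66 + 92.53) / 9 = 97.4067
bias = 97.4067 − 90.00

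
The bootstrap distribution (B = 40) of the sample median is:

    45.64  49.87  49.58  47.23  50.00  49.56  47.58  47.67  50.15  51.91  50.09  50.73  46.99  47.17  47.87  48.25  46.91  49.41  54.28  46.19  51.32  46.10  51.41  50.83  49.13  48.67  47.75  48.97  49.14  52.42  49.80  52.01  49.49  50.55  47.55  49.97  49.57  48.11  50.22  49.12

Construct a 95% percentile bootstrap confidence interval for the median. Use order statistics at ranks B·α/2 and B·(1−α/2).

Sorted replicates: 45.64, 46.10, 46.19, 46.91, 46.99, 47.17, 47.23, 47.55, 47.58, 47.67, 47.75, 47.87, 48.11, 48.25, 48.67, 48.97, 49.12, 49.13, 49.14, 49.41, 49.49, 49.56, 49.57, 49.58, 49.80, 49.87, 49.97, 50.00, 50.09, 50.15, 50.22, 50.55, 50.73, 50.83, 51.32, 51.41, 51.91, 52.01, 52.42, 54.28
α = 0.05; lower rank = 40 × 0.025 = 1; upper rank = 40 × 0.975 = 39.
The 1st smallest replicate is 45.64; the 39th is 52.42.

(45.64, 52.42)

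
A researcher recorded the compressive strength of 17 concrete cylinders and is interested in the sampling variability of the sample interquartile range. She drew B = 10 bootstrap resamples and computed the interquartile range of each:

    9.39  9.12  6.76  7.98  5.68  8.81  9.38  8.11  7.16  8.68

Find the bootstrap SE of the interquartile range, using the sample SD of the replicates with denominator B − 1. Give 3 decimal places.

SE* = 1.235

Bootstrap SE is the standard deviation of the 10 replicate interquartile ranges.
Mean of replicates: (9.39 + 9.12 + 6.76 + 7.98 + 5.68 + 8.81 + 9.38 + 8.11 + 7.16 + 8.68) / 10 = 81.0700 / 10 = 8.1070
Sum of squared deviations: (+1.2830)² + (+1.0130)² + (−1.3470)² + (−0.1270)² + (−2.4270)² + (+0.7030)² + (+1.2730)² + (+0.0030)² + (−0.9470)² + (+0.5730)² = 13.7330
Variance = 13.7330 / 9 = 1.5259
SE* = √1.5259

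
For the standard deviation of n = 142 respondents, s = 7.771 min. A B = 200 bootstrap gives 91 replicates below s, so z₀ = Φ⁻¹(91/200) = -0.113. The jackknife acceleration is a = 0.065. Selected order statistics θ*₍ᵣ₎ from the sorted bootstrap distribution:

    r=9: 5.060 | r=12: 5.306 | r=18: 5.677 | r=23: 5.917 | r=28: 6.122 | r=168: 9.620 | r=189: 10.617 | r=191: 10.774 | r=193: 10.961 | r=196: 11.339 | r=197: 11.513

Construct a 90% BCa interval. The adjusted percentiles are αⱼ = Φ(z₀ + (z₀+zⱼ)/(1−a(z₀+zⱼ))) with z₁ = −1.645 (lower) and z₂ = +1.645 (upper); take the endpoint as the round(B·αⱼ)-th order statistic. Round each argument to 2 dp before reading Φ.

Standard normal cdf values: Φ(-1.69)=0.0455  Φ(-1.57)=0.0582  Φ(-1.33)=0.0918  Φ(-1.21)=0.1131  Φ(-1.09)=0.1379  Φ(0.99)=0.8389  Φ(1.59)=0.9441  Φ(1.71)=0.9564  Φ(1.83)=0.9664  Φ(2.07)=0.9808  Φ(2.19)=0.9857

(5.060, 10.617)

Lower: z₀ + z₁ = -0.113 + (-1.645) = -1.758; 1 − a(z₀+z₁) = 1 − (0.065)(-1.758) = 1.1143; argument = -0.113 + (-1.758)/1.1143 = -1.6907 → -1.69.
α₁ = Φ(-1.69) = 0.0455; rank = round(200 × 0.0455) = 9; θ*₍9₎ = 5.060.
Upper: z₀ + z₂ = 1.532; 1 − a(z₀+z₂) = 0.9004; argument = 1.5884 → 1.59; α₂ = 0.9441; rank = 189; θ*₍189₎ = 10.617.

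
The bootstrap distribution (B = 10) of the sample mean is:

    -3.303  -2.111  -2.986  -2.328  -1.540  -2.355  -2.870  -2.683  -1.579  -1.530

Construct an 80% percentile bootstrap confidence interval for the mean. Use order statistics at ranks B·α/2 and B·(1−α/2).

Sorted replicates: -3.303, -2.986, -2.870, -2.683, -2.355, -2.328, -2.111, -1.579, -1.540, -1.530
α = 0.20; lower rank = 10 × 0.100 = 1; upper rank = 10 × 0.900 = 9.
The 1st smallest replicate is -3.303; the 9th is -1.540.

(-3.303, -1.540)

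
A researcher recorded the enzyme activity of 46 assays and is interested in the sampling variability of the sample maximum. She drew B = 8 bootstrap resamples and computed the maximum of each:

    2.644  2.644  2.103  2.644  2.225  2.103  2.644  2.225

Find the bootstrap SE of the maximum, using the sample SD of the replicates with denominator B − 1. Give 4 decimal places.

Bootstrap SE is the standard deviation of the 8 replicate maximums.
Mean of replicates: (2.644 + 2.644 + 2.103 + 2.644 + 2.225 + 2.103 + 2.644 + 2.225) / 8 = 19.23200 / 8 = 2.40400
Sum of squared deviations: (+0.24000)² + (+0.24000)² + (−0.30100)² + (+0.24000)² + (−0.17900)² + (−0.30100)² + (+0.24000)² + (−0.17900)² = 0.47568
Variance = 0.47568 / 7 = 0.06795
SE* = √0.06795

SE* = 0.2607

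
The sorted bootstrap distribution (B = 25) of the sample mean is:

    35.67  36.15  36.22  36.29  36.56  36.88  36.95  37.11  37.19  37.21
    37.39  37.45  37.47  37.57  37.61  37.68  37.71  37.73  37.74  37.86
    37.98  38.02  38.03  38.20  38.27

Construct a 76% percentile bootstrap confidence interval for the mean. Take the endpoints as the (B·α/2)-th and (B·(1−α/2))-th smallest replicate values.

α = 0.24; lower rank = 25 × 0.120 = 3; upper rank = 25 × 0.880 = 22.
The 3rd smallest replicate is 36.22; the 22nd is 38.02.

(36.22, 38.02)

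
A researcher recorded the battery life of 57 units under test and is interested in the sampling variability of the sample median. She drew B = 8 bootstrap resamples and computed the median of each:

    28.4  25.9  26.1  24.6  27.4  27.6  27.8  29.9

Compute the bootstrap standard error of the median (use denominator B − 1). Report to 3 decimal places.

SE* = 1.645

Bootstrap SE is the standard deviation of the 8 replicate medians.
Mean of replicates: (28.4 + 25.9 + 26.1 + 24.6 + 27.4 + 27.6 + 27.8 + 29.9) / 8 = 217.7000 / 8 = 27.2125
Sum of squared deviations: (+1.1875)² + (−1.3125)² + (−1.1125)² + (−2.6125)² + (+0.1875)² + (+0.3875)² + (+0.5875)² + (+2.6875)² = 18.9487
Variance = 18.9487 / 7 = 2.7070
SE* = √2.7070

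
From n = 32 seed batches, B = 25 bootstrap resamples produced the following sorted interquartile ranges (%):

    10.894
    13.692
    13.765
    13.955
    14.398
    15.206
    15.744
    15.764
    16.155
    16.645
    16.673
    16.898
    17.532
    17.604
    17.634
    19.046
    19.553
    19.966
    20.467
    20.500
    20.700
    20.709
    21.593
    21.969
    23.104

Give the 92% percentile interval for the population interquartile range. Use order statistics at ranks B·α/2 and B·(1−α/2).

α = 0.08; lower rank = 25 × 0.040 = 1; upper rank = 25 × 0.960 = 24.
The 1st smallest replicate is 10.894; the 24th is 21.969.

(10.894, 21.969)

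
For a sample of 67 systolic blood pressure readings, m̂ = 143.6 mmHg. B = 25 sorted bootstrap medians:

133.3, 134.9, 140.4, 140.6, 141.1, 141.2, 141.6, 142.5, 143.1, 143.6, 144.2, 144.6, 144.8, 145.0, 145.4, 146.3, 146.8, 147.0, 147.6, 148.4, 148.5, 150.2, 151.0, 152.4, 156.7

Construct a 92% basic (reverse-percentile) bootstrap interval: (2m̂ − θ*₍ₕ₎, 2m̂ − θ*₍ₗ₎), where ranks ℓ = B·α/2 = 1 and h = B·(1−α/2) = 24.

(134.8, 153.9)

Percentile endpoints at ranks 1 and 24: θ*₍1₎ = 133.3, θ*₍24₎ = 152.4.
Basic interval reflects these around m̂:
  lower = 2 × 143.6 − 152.4 = 134.8
  upper = 2 × 143.6 − 133.3 = 153.9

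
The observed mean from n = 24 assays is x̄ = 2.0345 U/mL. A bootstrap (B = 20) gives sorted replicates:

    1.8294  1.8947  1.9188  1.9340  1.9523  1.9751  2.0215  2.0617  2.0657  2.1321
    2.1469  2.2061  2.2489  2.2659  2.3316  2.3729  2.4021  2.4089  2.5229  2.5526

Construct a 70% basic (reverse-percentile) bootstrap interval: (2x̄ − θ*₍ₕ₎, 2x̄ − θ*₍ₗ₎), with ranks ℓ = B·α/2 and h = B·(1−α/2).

Percentile endpoints at ranks 3 and 17: θ*₍3₎ = 1.9188, θ*₍17₎ = 2.4021.
Basic interval reflects these around x̄:
  lower = 2 × 2.0345 − 2.4021 = 1.6669
  upper = 2 × 2.0345 − 1.9188 = 2.1502

(1.6669, 2.1502)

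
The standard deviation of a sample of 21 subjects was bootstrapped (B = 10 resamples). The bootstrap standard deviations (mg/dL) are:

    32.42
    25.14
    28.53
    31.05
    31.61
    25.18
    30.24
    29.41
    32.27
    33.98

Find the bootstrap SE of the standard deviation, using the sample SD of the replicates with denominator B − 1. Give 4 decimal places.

Bootstrap SE is the standard deviation of the 10 replicate standard deviations.
Mean of replicates: (32.42 + 25.14 + 28.53 + 31.05 + 31.61 + 25.18 + 30.24 + 29.41 + 32.27 + 33.98) / 10 = 299.83000 / 10 = 29.98300
Sum of squared deviations: (+2.43700)² + (−4.84300)² + (−1.45300)² + (+1.06700)² + (+1.62700)² + (−4.80300)² + (+0.25700)² + (−0.57300)² + (+2.28700)² + (+3.99700)² = 79.96001
Variance = 79.96001 / 9 = 8.88445
SE* = √8.88445

SE* = 2.9807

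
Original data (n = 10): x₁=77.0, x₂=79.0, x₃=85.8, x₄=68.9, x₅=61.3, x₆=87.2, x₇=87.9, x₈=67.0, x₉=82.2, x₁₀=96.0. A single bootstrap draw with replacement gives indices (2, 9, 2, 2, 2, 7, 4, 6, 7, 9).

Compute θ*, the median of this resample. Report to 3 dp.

θ* = 80.600

Resample values: 79.0, 82.2, 79.0, 79.0, 79.0, 87.9, 68.9, 87.2, 87.9, 82.2.
Sorted: 68.9, 79.0, 79.0, 79.0, 79.0, 82.2, 82.2, 87.2, 87.9, 87.9
Median = average of the two middle values = 80.600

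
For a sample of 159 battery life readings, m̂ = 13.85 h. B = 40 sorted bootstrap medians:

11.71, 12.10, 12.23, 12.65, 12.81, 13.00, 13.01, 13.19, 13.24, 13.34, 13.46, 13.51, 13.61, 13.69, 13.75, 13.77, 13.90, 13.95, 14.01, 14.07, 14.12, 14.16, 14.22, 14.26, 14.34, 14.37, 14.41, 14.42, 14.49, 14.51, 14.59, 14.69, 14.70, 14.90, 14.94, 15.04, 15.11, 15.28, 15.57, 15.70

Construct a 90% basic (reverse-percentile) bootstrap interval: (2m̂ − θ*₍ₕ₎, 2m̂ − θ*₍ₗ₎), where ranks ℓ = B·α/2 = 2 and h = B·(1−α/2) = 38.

Percentile endpoints at ranks 2 and 38: θ*₍2₎ = 12.10, θ*₍38₎ = 15.28.
Basic interval reflects these around m̂:
  lower = 2 × 13.85 − 15.28 = 12.42
  upper = 2 × 13.85 − 12.10 = 15.60

(12.42, 15.60)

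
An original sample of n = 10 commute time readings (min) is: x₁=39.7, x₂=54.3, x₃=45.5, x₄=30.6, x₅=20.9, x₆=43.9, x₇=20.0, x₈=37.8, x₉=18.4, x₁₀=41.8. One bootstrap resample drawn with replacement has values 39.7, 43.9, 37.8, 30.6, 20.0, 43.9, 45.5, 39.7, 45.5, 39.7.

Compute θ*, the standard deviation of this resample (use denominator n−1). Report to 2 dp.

θ* = 7.93

Mean = 38.6300; sum of squared deviations = 565.6210
s² = 565.6210 / 9 = 62.8468
s = √62.8468 = 7.93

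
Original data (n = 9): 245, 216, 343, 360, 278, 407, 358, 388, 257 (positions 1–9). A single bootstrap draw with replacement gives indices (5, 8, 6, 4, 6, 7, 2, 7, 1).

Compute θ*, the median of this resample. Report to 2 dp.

Resample values: 278, 388, 407, 360, 407, 358, 216, 358, 245.
Sorted: 216, 245, 278, 358, 358, 360, 388, 407, 407
Median = middle value = 358.00

θ* = 358.00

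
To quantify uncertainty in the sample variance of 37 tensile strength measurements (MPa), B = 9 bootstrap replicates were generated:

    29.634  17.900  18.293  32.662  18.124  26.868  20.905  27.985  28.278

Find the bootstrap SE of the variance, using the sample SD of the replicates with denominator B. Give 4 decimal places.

Bootstrap SE is the standard deviation of the 9 replicate variances.
Mean of replicates: (29.634 + 17.900 + 18.293 + 32.662 + 18.124 + 26.868 + 20.905 + 27.985 + 28.278) / 9 = 220.64900 / 9 = 24.51656
Sum of squared deviations: (+5.11744)² + (−6.61656)² + (−6.22356)² + (+8.14544)² + (−6.39256)² + (+2.35144)² + (−3.61156)² + (+3.46844)² + (+3.76144)² = 260.66392
Variance = 260.66392 / 9 = 28.96266
SE* = √28.96266

SE* = 5.3817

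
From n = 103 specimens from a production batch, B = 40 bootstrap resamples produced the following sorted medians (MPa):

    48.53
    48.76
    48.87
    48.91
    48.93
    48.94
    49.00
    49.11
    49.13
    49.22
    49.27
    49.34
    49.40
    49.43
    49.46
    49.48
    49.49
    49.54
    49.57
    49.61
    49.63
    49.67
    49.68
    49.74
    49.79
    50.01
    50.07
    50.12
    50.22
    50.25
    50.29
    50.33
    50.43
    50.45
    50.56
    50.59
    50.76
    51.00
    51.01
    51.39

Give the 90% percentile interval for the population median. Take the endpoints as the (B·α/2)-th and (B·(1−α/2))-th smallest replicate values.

α = 0.10; lower rank = 40 × 0.050 = 2; upper rank = 40 × 0.950 = 38.
The 2nd smallest replicate is 48.76; the 38th is 51.00.

(48.76, 51.00)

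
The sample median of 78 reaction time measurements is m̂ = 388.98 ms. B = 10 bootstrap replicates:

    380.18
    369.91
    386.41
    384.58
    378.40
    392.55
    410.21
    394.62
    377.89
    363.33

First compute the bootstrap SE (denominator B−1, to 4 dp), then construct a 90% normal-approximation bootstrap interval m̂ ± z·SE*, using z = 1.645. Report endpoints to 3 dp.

(367.131, 410.829)

Mean of replicates = 383.8080; sum of squared deviations = 1587.6884; SE* = √(1587.6884/9) = 13.2819
Margin = 1.645 × 13.2819 = 21.8487
Interval: 388.98 ± 21.8487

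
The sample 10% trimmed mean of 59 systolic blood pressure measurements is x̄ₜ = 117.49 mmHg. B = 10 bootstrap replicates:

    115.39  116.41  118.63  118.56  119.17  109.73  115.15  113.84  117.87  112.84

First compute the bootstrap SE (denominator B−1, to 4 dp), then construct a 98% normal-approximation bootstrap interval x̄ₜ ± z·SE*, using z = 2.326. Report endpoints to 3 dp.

Mean of replicates = 115.7590; sum of squared deviations = 81.6623; SE* = √(81.6623/9) = 3.0122
Margin = 2.326 × 3.0122 = 7.0064
Interval: 117.49 ± 7.0064

(110.484, 124.496)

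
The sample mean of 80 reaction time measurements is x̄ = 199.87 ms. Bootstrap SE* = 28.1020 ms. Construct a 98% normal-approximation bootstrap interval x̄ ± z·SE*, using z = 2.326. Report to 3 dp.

(134.505, 265.235)

Margin = 2.326 × 28.1020 = 65.3653
Interval: 199.87 ± 65.3653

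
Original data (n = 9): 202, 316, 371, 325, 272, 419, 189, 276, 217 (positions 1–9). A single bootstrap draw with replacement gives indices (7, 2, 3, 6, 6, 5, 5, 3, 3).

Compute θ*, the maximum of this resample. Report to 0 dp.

θ* = 419

Resample values: 189, 316, 371, 419, 419, 272, 272, 371, 371.
Maximum = 419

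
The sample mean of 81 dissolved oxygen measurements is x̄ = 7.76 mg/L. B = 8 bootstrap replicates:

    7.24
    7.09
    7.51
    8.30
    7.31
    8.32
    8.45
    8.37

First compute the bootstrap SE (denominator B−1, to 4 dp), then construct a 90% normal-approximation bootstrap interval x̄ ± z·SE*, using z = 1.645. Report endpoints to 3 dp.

(6.796, 8.724)

Mean of replicates = 7.8237; sum of squared deviations = 2.4052; SE* = √(2.4052/7) = 0.5862
Margin = 1.645 × 0.5862 = 0.9643
Interval: 7.76 ± 0.9643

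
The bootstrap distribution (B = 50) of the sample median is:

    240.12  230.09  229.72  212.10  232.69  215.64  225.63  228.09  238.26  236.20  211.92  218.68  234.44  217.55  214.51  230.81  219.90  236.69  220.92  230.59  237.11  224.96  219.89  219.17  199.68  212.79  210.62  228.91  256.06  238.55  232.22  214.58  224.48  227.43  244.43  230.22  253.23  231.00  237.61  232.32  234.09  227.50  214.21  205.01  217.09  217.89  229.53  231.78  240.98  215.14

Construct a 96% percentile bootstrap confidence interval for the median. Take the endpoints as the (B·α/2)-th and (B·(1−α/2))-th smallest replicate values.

Sorted replicates: 199.68, 205.01, 210.62, 211.92, 212.10, 212.79, 214.21, 214.51, 214.58, 215.14, 215.64, 217.09, 217.55, 217.89, 218.68, 219.17, 219.89, 219.90, 220.92, 224.48, 224.96, 225.63, 227.43, 227.50, 228.09, 228.91, 229.53, 229.72, 230.09, 230.22, 230.59, 230.81, 231.00, 231.78, 232.22, 232.32, 232.69, 234.09, 234.44, 236.20, 236.69, 237.11, 237.61, 238.26, 238.55, 240.12, 240.98, 244.43, 253.23, 256.06
α = 0.04; lower rank = 50 × 0.020 = 1; upper rank = 50 × 0.980 = 49.
The 1st smallest replicate is 199.68; the 49th is 253.23.

(199.68, 253.23)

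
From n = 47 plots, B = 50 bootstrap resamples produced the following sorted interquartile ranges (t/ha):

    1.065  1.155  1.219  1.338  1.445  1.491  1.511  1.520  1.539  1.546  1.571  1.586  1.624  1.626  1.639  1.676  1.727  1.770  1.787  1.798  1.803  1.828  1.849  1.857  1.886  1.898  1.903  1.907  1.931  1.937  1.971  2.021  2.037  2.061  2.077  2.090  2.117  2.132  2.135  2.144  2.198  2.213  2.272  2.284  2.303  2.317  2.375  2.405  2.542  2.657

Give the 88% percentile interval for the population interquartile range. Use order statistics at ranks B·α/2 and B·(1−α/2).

(1.219, 2.375)

α = 0.12; lower rank = 50 × 0.060 = 3; upper rank = 50 × 0.940 = 47.
The 3rd smallest replicate is 1.219; the 47th is 2.375.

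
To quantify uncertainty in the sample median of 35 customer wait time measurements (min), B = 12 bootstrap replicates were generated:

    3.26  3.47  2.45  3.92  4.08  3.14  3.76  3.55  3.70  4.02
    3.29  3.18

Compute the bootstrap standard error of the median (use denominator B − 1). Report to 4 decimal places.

Bootstrap SE is the standard deviation of the 12 replicate medians.
Mean of replicates: (3.26 + 3.47 + 2.45 + 3.92 + 4.08 + 3.14 + 3.76 + 3.55 + 3.70 + 4.02 + 3.29 + 3.18) / 12 = 41.82000 / 12 = 3.48500
Sum of squared deviations: (−0.22500)² + (−0.01500)² + (−1.03500)² + (+0.43500)² + (+0.59500)² + (−0.34500)² + (+0.27500)² + (+0.06500)² + (+0.21500)² + (+0.53500)² + (−0.19500)² + (−0.30500)² = 2.32770
Variance = 2.32770 / 11 = 0.21161
SE* = √0.21161

SE* = 0.4600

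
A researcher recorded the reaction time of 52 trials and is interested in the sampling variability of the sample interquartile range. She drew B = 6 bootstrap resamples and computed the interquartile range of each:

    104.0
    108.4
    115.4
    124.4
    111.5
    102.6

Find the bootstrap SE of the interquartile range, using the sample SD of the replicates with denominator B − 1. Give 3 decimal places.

Bootstrap SE is the standard deviation of the 6 replicate interquartile ranges.
Mean of replicates: (104.0 + 108.4 + 115.4 + 124.4 + 111.5 + 102.6) / 6 = 666.3000 / 6 = 111.0500
Sum of squared deviations: (−7.0500)² + (−2.6500)² + (+4.3500)² + (+13.3500)² + (+0.4500)² + (−8.4500)² = 325.4750
Variance = 325.4750 / 5 = 65.0950
SE* = √65.0950

SE* = 8.068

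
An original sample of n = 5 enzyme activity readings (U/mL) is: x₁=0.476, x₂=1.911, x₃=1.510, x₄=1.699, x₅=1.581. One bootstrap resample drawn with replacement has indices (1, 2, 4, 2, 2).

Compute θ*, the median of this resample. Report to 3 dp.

Resample values: 0.476, 1.911, 1.699, 1.911, 1.911.
Sorted: 0.476, 1.699, 1.911, 1.911, 1.911
Median = middle value = 1.911

θ* = 1.911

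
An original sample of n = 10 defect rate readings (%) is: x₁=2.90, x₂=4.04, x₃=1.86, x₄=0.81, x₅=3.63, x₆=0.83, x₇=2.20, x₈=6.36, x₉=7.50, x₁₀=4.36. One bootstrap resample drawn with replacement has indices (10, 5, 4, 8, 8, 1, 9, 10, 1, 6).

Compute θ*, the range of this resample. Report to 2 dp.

θ* = 6.69

Resample values: 4.36, 3.63, 0.81, 6.36, 6.36, 2.90, 7.50, 4.36, 2.90, 0.83.
Range = 7.50 − 0.81 = 6.69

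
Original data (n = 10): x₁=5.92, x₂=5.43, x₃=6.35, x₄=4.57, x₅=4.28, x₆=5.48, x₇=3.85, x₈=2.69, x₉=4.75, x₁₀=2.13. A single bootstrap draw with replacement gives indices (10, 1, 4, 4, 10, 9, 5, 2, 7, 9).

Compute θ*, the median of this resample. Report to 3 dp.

Resample values: 2.13, 5.92, 4.57, 4.57, 2.13, 4.75, 4.28, 5.43, 3.85, 4.75.
Sorted: 2.13, 2.13, 3.85, 4.28, 4.57, 4.57, 4.75, 4.75, 5.43, 5.92
Median = average of the two middle values = 4.570

θ* = 4.570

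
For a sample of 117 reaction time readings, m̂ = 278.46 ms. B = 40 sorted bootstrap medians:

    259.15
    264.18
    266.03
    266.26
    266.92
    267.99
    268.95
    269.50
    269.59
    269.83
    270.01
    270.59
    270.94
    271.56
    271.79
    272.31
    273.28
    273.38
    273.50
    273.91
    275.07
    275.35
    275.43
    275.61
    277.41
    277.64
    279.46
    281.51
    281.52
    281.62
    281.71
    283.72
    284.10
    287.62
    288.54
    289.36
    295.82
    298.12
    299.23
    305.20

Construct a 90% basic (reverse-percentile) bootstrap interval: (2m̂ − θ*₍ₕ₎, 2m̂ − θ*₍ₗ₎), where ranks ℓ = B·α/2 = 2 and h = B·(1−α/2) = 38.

Percentile endpoints at ranks 2 and 38: θ*₍2₎ = 264.18, θ*₍38₎ = 298.12.
Basic interval reflects these around m̂:
  lower = 2 × 278.46 − 298.12 = 258.80
  upper = 2 × 278.46 − 264.18 = 292.74

(258.80, 292.74)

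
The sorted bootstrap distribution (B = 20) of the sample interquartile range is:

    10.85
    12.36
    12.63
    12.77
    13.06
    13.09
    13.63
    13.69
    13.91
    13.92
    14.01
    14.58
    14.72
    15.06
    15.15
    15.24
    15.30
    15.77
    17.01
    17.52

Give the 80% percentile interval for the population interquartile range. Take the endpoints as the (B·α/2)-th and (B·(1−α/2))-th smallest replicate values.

α = 0.20; lower rank = 20 × 0.100 = 2; upper rank = 20 × 0.900 = 18.
The 2nd smallest replicate is 12.36; the 18th is 15.77.

(12.36, 15.77)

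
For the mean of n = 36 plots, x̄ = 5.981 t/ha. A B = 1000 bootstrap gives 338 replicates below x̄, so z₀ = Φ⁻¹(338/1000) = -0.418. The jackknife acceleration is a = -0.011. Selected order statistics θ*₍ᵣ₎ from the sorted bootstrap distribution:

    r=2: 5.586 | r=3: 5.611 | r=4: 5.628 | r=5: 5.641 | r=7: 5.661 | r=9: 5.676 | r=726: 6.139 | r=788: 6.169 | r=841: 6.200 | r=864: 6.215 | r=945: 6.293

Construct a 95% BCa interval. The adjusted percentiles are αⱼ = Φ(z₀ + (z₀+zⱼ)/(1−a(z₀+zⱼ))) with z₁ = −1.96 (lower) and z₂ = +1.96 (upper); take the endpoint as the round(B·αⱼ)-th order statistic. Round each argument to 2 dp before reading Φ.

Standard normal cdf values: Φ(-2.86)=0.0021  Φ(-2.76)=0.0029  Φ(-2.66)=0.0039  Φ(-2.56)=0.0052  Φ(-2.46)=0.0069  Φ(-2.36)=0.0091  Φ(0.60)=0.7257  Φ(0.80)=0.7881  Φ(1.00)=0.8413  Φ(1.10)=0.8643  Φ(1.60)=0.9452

(5.586, 6.215)

Lower: z₀ + z₁ = -0.418 + (-1.960) = -2.378; 1 − a(z₀+z₁) = 1 − (-0.011)(-2.378) = 0.9738; argument = -0.418 + (-2.378)/0.9738 = -2.8599 → -2.86.
α₁ = Φ(-2.86) = 0.0021; rank = round(1000 × 0.0021) = 2; θ*₍2₎ = 5.586.
Upper: z₀ + z₂ = 1.542; 1 − a(z₀+z₂) = 1.0170; argument = 1.0983 → 1.10; α₂ = 0.8643; rank = 864; θ*₍864₎ = 6.215.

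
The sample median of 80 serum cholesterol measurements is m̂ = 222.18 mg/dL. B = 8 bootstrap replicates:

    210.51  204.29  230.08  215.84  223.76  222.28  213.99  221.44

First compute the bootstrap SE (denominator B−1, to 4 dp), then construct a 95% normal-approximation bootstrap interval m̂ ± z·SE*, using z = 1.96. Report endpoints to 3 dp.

(206.057, 238.303)

Mean of replicates = 217.7738; sum of squared deviations = 473.6564; SE* = √(473.6564/7) = 8.2259
Margin = 1.96 × 8.2259 = 16.1228
Interval: 222.18 ± 16.1228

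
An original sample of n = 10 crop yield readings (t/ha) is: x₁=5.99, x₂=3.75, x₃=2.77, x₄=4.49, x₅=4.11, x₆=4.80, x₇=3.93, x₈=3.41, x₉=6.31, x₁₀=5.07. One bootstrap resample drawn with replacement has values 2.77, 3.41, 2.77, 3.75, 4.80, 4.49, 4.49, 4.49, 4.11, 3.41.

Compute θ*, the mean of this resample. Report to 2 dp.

Mean = (2.77 + 3.41 + 2.77 + 3.75 + 4.80 + 4.49 + 4.49 + 4.49 + 4.11 + 3.41) / 10 = 38.490 / 10 = 3.85

θ* = 3.85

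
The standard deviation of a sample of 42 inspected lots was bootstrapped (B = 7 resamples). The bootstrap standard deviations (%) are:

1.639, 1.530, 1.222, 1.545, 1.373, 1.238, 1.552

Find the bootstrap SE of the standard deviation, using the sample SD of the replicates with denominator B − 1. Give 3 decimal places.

Bootstrap SE is the standard deviation of the 7 replicate standard deviations.
Mean of replicates: (1.639 + 1.530 + 1.222 + 1.545 + 1.373 + 1.238 + 1.552) / 7 = 10.0990 / 7 = 1.4427
Sum of squared deviations: (+0.1963)² + (+0.0873)² + (−0.2207)² + (+0.1023)² + (−0.0697)² + (−0.2047)² + (+0.1093)² = 0.1640
Variance = 0.1640 / 6 = 0.0273
SE* = √0.0273

SE* = 0.165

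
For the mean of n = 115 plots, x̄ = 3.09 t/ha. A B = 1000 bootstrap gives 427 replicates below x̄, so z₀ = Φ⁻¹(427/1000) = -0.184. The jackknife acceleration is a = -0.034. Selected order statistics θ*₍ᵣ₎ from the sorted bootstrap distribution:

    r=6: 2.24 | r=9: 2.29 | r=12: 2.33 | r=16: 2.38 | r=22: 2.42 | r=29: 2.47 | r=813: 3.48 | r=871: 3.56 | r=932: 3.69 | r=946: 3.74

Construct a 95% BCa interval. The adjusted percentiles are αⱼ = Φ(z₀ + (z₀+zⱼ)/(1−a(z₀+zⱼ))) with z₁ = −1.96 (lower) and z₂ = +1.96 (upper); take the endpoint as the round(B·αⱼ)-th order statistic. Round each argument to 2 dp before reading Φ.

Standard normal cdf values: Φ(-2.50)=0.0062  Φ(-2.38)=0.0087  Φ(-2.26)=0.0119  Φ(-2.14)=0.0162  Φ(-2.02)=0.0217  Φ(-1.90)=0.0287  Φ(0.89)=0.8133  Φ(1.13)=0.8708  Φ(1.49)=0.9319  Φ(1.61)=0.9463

Lower: z₀ + z₁ = -0.184 + (-1.960) = -2.144; 1 − a(z₀+z₁) = 1 − (-0.034)(-2.144) = 0.9271; argument = -0.184 + (-2.144)/0.9271 = -2.4966 → -2.50.
α₁ = Φ(-2.50) = 0.0062; rank = round(1000 × 0.0062) = 6; θ*₍6₎ = 2.24.
Upper: z₀ + z₂ = 1.776; 1 − a(z₀+z₂) = 1.0604; argument = 1.4909 → 1.49; α₂ = 0.9319; rank = 932; θ*₍932₎ = 3.69.

(2.24, 3.69)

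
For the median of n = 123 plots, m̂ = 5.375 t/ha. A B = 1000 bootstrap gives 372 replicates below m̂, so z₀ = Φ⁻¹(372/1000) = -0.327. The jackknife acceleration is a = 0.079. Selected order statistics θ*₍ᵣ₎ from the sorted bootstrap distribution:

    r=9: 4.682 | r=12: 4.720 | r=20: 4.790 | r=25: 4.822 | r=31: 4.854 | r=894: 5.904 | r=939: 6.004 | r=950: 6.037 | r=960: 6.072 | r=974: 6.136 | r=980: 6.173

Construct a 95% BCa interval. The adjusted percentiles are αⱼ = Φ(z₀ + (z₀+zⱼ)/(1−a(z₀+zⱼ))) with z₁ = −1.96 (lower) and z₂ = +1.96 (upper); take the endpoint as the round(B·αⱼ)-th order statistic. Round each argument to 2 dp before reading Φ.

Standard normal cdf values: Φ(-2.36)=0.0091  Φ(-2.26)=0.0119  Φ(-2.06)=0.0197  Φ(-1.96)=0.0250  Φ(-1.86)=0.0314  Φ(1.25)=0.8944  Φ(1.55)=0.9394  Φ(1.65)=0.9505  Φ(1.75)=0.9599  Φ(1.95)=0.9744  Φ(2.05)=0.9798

Lower: z₀ + z₁ = -0.327 + (-1.960) = -2.287; 1 − a(z₀+z₁) = 1 − (0.079)(-2.287) = 1.1807; argument = -0.327 + (-2.287)/1.1807 = -2.2640 → -2.26.
α₁ = Φ(-2.26) = 0.0119; rank = round(1000 × 0.0119) = 12; θ*₍12₎ = 4.720.
Upper: z₀ + z₂ = 1.633; 1 − a(z₀+z₂) = 0.8710; argument = 1.5479 → 1.55; α₂ = 0.9394; rank = 939; θ*₍939₎ = 6.004.

(4.720, 6.004)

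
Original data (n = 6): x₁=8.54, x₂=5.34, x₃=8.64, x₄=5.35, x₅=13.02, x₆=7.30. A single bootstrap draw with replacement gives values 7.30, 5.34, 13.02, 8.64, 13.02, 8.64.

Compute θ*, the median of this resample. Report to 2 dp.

Sorted: 5.34, 7.30, 8.64, 8.64, 13.02, 13.02
Median = average of the two middle values = 8.64

θ* = 8.64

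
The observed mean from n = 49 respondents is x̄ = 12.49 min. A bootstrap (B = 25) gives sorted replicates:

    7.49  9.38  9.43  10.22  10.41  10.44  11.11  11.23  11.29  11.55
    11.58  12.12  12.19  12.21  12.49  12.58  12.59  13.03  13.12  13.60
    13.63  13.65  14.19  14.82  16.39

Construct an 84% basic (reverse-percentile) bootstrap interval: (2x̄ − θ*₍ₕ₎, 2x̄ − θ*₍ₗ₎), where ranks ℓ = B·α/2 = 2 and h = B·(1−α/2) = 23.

Percentile endpoints at ranks 2 and 23: θ*₍2₎ = 9.38, θ*₍23₎ = 14.19.
Basic interval reflects these around x̄:
  lower = 2 × 12.49 − 14.19 = 10.79
  upper = 2 × 12.49 − 9.38 = 15.60

(10.79, 15.60)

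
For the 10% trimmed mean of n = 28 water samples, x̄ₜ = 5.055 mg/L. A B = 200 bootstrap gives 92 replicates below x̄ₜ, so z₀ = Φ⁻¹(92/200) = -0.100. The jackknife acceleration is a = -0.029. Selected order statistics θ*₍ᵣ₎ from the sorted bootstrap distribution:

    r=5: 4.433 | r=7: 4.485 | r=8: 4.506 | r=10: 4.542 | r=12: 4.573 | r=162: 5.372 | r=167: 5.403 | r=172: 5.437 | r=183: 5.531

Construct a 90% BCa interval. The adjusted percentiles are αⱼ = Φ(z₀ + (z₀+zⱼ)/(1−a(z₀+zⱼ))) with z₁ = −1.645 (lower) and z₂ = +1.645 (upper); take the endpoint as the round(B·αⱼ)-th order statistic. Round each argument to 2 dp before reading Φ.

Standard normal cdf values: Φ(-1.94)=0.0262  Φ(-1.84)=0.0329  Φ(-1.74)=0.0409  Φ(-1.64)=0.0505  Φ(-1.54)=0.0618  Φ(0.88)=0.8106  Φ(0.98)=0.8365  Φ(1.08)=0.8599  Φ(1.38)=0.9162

(4.433, 5.531)

Lower: z₀ + z₁ = -0.100 + (-1.645) = -1.745; 1 − a(z₀+z₁) = 1 − (-0.029)(-1.745) = 0.9494; argument = -0.100 + (-1.745)/0.9494 = -1.9380 → -1.94.
α₁ = Φ(-1.94) = 0.0262; rank = round(200 × 0.0262) = 5; θ*₍5₎ = 4.433.
Upper: z₀ + z₂ = 1.545; 1 − a(z₀+z₂) = 1.0448; argument = 1.3787 → 1.38; α₂ = 0.9162; rank = 183; θ*₍183₎ = 5.531.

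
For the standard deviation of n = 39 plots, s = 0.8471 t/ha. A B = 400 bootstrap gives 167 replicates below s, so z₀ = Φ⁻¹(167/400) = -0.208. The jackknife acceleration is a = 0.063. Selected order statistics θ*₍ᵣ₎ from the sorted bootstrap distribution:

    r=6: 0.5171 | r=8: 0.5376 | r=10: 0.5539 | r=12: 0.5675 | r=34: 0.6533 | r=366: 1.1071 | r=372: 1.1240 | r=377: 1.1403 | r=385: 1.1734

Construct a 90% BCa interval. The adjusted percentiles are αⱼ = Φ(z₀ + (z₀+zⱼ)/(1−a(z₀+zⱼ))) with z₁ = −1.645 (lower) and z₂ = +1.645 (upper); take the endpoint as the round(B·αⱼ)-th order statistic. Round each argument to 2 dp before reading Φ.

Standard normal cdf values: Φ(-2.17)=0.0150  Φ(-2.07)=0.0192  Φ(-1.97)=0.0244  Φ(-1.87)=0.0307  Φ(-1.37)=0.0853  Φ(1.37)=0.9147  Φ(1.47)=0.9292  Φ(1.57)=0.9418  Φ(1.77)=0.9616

Lower: z₀ + z₁ = -0.208 + (-1.645) = -1.853; 1 − a(z₀+z₁) = 1 − (0.063)(-1.853) = 1.1167; argument = -0.208 + (-1.853)/1.1167 = -1.8673 → -1.87.
α₁ = Φ(-1.87) = 0.0307; rank = round(400 × 0.0307) = 12; θ*₍12₎ = 0.5675.
Upper: z₀ + z₂ = 1.437; 1 − a(z₀+z₂) = 0.9095; argument = 1.3720 → 1.37; α₂ = 0.9147; rank = 366; θ*₍366₎ = 1.1071.

(0.5675, 1.1071)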